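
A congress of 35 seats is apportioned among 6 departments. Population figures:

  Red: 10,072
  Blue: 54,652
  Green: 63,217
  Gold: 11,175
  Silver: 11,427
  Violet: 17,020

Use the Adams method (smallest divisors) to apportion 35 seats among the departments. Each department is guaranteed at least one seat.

Red 2, Blue 11, Green 12, Gold 3, Silver 3, Violet 4

Standard divisor 167563/35 ≈ 4787.514; standard quotas: Red 2.104, Blue 11.416, Green 13.205, Gold 2.334, Silver 2.387, Violet 3.555.
Rounding up gives 3, 12, 14, 3, 3, 4 = 39 seats, so the divisor must be adjusted.
With modified divisor 5400: modified quotas Red 1.865, Blue 10.121, Green 11.707, Gold 2.069, Silver 2.116, Violet 3.152.
Rounding up: Red 2, Blue 11, Green 12, Gold 3, Silver 3, Violet 4 (total 35).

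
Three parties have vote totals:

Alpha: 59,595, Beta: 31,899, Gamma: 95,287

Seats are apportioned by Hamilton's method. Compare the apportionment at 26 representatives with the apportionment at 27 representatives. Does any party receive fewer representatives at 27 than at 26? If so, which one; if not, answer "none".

Beta

At 26 seats: Alpha 8, Beta 5, Gamma 13.
At 27 seats: Alpha 9, Beta 4, Gamma 14.
Beta drops from 5 to 4.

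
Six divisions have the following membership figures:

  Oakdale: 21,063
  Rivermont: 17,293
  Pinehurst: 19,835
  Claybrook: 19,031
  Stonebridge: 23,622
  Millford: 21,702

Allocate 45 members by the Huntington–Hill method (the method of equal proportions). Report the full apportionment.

Oakdale=8; Rivermont=6; Pinehurst=7; Claybrook=7; Stonebridge=9; Millford=8

With divisor 2726: modified quotas Oakdale 7.727, Rivermont 6.344, Pinehurst 7.276, Claybrook 6.981, Stonebridge 8.665, Millford 7.961.
Geometric-mean thresholds: Oakdale √(7·8)=7.483, Rivermont √(6·7)=6.481, Pinehurst √(7·8)=7.483, Claybrook √(6·7)=6.481, Stonebridge √(8·9)=8.485, Millford √(7·8)=7.483.
Each quota rounded against its threshold gives Oakdale 8, Rivermont 6, Pinehurst 7, Claybrook 7, Stonebridge 9, Millford 8 (total 45).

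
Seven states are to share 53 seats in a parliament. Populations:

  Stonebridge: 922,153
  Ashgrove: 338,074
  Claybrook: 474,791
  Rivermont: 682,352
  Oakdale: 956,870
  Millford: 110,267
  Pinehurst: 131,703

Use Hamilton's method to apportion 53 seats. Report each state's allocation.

Stonebridge: 13, Ashgrove: 5, Claybrook: 7, Rivermont: 10, Oakdale: 14, Millford: 2, Pinehurst: 2

Total 3616210; standard divisor 3616210/53 ≈ 68230.377.
Standard quotas: Stonebridge 13.5153, Ashgrove 4.9549, Claybrook 6.9586, Rivermont 10.0007, Oakdale 14.0241, Millford 1.6161, Pinehurst 1.9303.
Lower quotas: Stonebridge 13, Ashgrove 4, Claybrook 6, Rivermont 10, Oakdale 14, Millford 1, Pinehurst 1 (sum 49, leaving 4 seats).
Remainders in descending order: Claybrook 0.9586, Ashgrove 0.9549, Pinehurst 0.9303, Millford 0.6161, Stonebridge 0.5153, Oakdale 0.0241, Rivermont 0.0007.
The surplus seats go to Claybrook, Ashgrove, Pinehurst, Millford.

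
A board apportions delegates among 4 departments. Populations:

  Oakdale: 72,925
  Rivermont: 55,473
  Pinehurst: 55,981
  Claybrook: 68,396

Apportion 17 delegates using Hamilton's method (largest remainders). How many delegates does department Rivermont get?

Total 252775; standard divisor 252775/17 ≈ 14869.118.
Standard quotas: Oakdale 4.9045, Rivermont 3.7308, Pinehurst 3.7649, Claybrook 4.5999.
Lower quotas: Oakdale 4, Rivermont 3, Pinehurst 3, Claybrook 4 (sum 14, leaving 3 seats).
Remainders in descending order: Oakdale 0.9045, Pinehurst 0.7649, Rivermont 0.7308, Claybrook 0.5999.
Largest remainders: Oakdale, Pinehurst, Rivermont receive the extra seats.
Rivermont receives 4.

4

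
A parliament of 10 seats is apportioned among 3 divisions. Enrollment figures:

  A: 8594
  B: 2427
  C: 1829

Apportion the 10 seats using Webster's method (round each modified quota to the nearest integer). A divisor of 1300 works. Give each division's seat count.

A: 7; B: 2; C: 1

With modified divisor 1300: modified quotas A 6.611, B 1.867, C 1.407.
Rounding to the nearest integer: A 7, B 2, C 1 (total 10).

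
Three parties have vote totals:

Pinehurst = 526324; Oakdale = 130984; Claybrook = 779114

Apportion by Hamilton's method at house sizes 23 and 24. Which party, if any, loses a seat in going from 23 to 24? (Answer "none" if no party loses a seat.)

At 23 seats: Pinehurst 8, Oakdale 2, Claybrook 13.
At 24 seats: Pinehurst 9, Oakdale 2, Claybrook 13.
No party's allocation decreased.

none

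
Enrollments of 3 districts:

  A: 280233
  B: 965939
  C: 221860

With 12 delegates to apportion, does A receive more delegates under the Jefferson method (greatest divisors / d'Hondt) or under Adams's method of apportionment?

Adams

Jefferson: A 2, B 8, C 2.
Adams: A 3, B 7, C 2.
A gets 2 under Jefferson and 3 under Adams.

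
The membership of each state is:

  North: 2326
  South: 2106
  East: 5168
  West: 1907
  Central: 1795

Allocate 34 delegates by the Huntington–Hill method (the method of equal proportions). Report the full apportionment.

North 6; South 5; East 13; West 5; Central 5

With divisor 393: modified quotas North 5.919, South 5.359, East 13.150, West 4.852, Central 4.567.
Geometric-mean thresholds: North √(5·6)=5.477, South √(5·6)=5.477, East √(13·14)=13.491, West √(4·5)=4.472, Central √(4·5)=4.472.
Each quota rounded against its threshold gives North 6, South 5, East 13, West 5, Central 5 (total 34).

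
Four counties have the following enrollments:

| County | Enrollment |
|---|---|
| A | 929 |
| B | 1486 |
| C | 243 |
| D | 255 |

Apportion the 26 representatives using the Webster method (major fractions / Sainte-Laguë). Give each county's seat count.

Standard divisor 2913/26 ≈ 112.038; standard quotas: A 8.292, B 13.263, C 2.169, D 2.276.
Rounding to the nearest integer gives 8, 13, 2, 2 = 25 seats, so the divisor must be adjusted.
With modified divisor 109.7: modified quotas A 8.469, B 13.546, C 2.215, D 2.325.
Rounding to the nearest integer: A 8, B 14, C 2, D 2 (total 26).

A 8, B 14, C 2, D 2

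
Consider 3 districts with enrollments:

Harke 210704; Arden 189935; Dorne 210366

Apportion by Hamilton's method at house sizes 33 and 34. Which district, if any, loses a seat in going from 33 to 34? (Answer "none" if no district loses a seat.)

none

At 33 seats: Harke 12, Arden 10, Dorne 11.
At 34 seats: Harke 12, Arden 10, Dorne 12.
No district's allocation decreased.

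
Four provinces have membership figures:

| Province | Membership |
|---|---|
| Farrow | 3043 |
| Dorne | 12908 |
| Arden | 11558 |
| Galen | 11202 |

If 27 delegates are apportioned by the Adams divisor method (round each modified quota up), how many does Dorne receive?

9

Standard divisor 38711/27 ≈ 1433.741; standard quotas: Farrow 2.122, Dorne 9.003, Arden 8.061, Galen 7.813.
Rounding up gives 3, 10, 9, 8 = 30 seats, so the divisor must be adjusted.
With modified divisor 1560: modified quotas Farrow 1.951, Dorne 8.274, Arden 7.409, Galen 7.181.
Rounding up: Farrow 2, Dorne 9, Arden 8, Galen 8 (total 27).
Dorne receives 9.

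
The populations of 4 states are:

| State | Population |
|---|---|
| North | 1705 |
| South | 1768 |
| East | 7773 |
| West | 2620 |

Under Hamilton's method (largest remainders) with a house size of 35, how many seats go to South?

The standard divisor is 13866/35 ≈ 396.171.
Standard quotas: North 4.3037, South 4.4627, East 19.6203, West 6.6133.
Lower quotas: North 4, South 4, East 19, West 6 (sum 33, leaving 2 seats).
Remainders in descending order: East 0.6203, West 0.6133, South 0.4627, North 0.3037.
Largest remainders: East, West receive the extra seats.
South receives 4.

4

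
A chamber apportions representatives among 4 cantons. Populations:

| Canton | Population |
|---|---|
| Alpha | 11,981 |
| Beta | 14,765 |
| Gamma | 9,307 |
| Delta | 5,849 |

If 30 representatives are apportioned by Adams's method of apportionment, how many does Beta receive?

Standard divisor 41902/30 ≈ 1396.733; standard quotas: Alpha 8.578, Beta 10.571, Gamma 6.663, Delta 4.188.
Rounding up gives 9, 11, 7, 5 = 32 seats, so the divisor must be adjusted.
With modified divisor 1490: modified quotas Alpha 8.041, Beta 9.909, Gamma 6.246, Delta 3.926.
Rounding up: Alpha 9, Beta 10, Gamma 7, Delta 4 (total 30).
Beta receives 10.

10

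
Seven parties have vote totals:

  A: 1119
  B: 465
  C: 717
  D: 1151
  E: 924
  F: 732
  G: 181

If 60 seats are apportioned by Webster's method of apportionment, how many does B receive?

5

Standard divisor 5289/60 ≈ 88.15; standard quotas: A 12.694, B 5.275, C 8.134, D 13.057, E 10.482, F 8.304, G 2.053.
Rounding to the nearest integer gives 13, 5, 8, 13, 10, 8, 2 = 59 seats, so the divisor must be adjusted.
With modified divisor 87: modified quotas A 12.862, B 5.345, C 8.241, D 13.230, E 10.621, F 8.414, G 2.080.
Rounding to the nearest integer: A 13, B 5, C 8, D 13, E 11, F 8, G 2 (total 60).
B receives 5.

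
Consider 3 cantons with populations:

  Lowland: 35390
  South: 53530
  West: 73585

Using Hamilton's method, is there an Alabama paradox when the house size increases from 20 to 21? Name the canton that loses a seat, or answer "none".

none

At 20 seats: Lowland 4, South 7, West 9.
At 21 seats: Lowland 5, South 7, West 9.
No canton's allocation decreased.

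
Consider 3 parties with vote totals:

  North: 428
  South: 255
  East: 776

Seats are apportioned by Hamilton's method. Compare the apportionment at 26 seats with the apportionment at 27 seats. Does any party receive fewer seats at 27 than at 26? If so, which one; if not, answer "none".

At 26 seats: North 8, South 4, East 14.
At 27 seats: North 8, South 5, East 14.
No party's allocation decreased.

none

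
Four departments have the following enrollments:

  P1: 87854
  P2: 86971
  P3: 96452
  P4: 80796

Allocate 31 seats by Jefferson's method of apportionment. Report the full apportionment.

Standard divisor 352073/31 ≈ 11357.194; standard quotas: P1 7.736, P2 7.658, P3 8.493, P4 7.114.
Rounding down gives 7, 7, 8, 7 = 29 seats, so the divisor must be adjusted.
With modified divisor 10800: modified quotas P1 8.135, P2 8.053, P3 8.931, P4 7.481.
Rounding down: P1 8, P2 8, P3 8, P4 7 (total 31).

P1 8; P2 8; P3 8; P4 7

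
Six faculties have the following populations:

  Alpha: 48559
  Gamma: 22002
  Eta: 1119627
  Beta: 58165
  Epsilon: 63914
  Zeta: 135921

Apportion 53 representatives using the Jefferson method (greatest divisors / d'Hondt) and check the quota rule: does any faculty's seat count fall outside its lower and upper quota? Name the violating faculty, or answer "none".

Eta

Standard quotas: Alpha 1.777, Gamma 0.805, Eta 40.976, Beta 2.129, Epsilon 2.339, Zeta 4.974.
Jefferson allocation: Alpha 1, Gamma 0, Eta 43, Beta 2, Epsilon 2, Zeta 5.
Eta has quota 40.976 (lower 40, upper 41) but receives 43 — outside the quota interval.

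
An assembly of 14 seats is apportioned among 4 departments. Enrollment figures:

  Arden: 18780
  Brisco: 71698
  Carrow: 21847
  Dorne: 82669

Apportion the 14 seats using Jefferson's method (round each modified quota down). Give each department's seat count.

Standard divisor 194994/14 ≈ 13928.143; standard quotas: Arden 1.348, Brisco 5.148, Carrow 1.569, Dorne 5.935.
Rounding down gives 1, 5, 1, 5 = 12 seats, so the divisor must be adjusted.
With modified divisor 11900: modified quotas Arden 1.578, Brisco 6.025, Carrow 1.836, Dorne 6.947.
Rounding down: Arden 1, Brisco 6, Carrow 1, Dorne 6 (total 14).

Arden 1, Brisco 6, Carrow 1, Dorne 6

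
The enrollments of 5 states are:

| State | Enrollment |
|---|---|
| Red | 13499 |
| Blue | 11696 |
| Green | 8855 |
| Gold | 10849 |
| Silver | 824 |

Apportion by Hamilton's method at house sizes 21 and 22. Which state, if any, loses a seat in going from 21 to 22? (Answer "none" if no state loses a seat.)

Silver

At 21 seats: Red 6, Blue 5, Green 4, Gold 5, Silver 1.
At 22 seats: Red 7, Blue 6, Green 4, Gold 5, Silver 0.
Silver drops from 1 to 0.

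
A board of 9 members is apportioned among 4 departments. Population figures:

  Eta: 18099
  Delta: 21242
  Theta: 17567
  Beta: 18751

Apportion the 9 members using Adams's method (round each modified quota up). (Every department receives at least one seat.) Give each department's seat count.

Eta 2, Delta 3, Theta 2, Beta 2

Standard divisor 75659/9 ≈ 8406.556; standard quotas: Eta 2.153, Delta 2.527, Theta 2.090, Beta 2.231.
Rounding up gives 3, 3, 3, 3 = 12 seats, so the divisor must be adjusted.
With modified divisor 10000: modified quotas Eta 1.810, Delta 2.124, Theta 1.757, Beta 1.875.
Rounding up: Eta 2, Delta 3, Theta 2, Beta 2 (total 9).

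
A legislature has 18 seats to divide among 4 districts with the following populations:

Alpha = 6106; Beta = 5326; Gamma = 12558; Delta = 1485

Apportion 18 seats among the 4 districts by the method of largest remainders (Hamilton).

Alpha 4, Beta 4, Gamma 9, Delta 1

Standard divisor: 25475 ÷ 18 ≈ 1415.278.
Standard quotas: Alpha 4.3143, Beta 3.7632, Gamma 8.8732, Delta 1.0493.
Lower quotas: Alpha 4, Beta 3, Gamma 8, Delta 1 (sum 16, leaving 2 seats).
Remainders in descending order: Gamma 0.8732, Beta 0.7632, Alpha 0.3143, Delta 0.0493.
The surplus seats go to Gamma, Beta.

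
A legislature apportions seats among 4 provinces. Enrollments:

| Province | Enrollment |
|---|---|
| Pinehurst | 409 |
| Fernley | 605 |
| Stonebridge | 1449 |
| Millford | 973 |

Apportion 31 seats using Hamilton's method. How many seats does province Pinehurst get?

4

Total 3436; standard divisor 3436/31 ≈ 110.839.
Standard quotas: Pinehurst 3.690, Fernley 5.458, Stonebridge 13.073, Millford 8.779.
Lower quotas: Pinehurst 3, Fernley 5, Stonebridge 13, Millford 8 (sum 29, leaving 2 seats).
Remainders in descending order: Millford 0.779, Pinehurst 0.690, Fernley 0.458, Stonebridge 0.073.
Largest remainders: Millford, Pinehurst receive the extra seats.
Pinehurst receives 4.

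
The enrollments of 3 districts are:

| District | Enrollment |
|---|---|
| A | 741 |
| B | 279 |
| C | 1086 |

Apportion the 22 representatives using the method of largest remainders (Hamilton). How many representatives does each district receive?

A 8; B 3; C 11

Total 2106; standard divisor 2106/22 ≈ 95.727.
Standard quotas: A 7.741, B 2.915, C 11.345.
Lower quotas: A 7, B 2, C 11 (sum 20, leaving 2 seats).
Remainders in descending order: B 0.915, A 0.741, C 0.345.
The surplus seats go to B, A.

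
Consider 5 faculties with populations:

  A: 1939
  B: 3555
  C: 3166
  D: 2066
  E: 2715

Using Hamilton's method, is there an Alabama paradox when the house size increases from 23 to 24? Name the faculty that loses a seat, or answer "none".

At 23 seats: A 3, B 6, C 5, D 4, E 5.
At 24 seats: A 3, B 6, C 6, D 4, E 5.
No faculty's allocation decreased.

none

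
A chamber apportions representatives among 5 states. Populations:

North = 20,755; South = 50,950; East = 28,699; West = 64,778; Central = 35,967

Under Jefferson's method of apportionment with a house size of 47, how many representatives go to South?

12

Standard divisor 201149/47 ≈ 4279.766; standard quotas: North 4.850, South 11.905, East 6.706, West 15.136, Central 8.404.
Rounding down gives 4, 11, 6, 15, 8 = 44 seats, so the divisor must be adjusted.
With modified divisor 4070: modified quotas North 5.100, South 12.518, East 7.051, West 15.916, Central 8.837.
Rounding down: North 5, South 12, East 7, West 15, Central 8 (total 47).
South receives 12.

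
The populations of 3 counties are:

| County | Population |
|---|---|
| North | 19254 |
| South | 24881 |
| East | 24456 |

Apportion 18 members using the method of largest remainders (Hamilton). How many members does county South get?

7

The standard divisor is 68591/18 ≈ 3810.611.
Standard quotas: North 5.0527, South 6.5294, East 6.4179.
Lower quotas: North 5, South 6, East 6 (sum 17, leaving 1 seat).
Remainders in descending order: South 0.5294, East 0.4179, North 0.0527.
Largest remainder: South receives the extra seat.
South receives 7.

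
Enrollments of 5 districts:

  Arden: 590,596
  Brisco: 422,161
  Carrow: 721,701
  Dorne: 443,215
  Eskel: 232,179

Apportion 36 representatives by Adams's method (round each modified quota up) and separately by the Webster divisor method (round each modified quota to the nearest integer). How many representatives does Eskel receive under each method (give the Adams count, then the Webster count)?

4 and 3

Adams: Arden 9, Brisco 6, Carrow 10, Dorne 7, Eskel 4.
Webster: Arden 9, Brisco 6, Carrow 11, Dorne 7, Eskel 3.
Eskel gets 4 under Adams and 3 under Webster.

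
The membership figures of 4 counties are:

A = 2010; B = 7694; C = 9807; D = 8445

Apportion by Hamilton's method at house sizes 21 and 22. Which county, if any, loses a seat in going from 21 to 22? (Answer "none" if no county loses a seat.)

A

At 21 seats: A 2, B 6, C 7, D 6.
At 22 seats: A 1, B 6, C 8, D 7.
A drops from 2 to 1.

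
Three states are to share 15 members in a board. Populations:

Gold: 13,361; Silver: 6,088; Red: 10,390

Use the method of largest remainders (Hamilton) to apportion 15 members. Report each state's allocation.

Gold 7, Silver 3, Red 5

Total 29839; standard divisor 29839/15 ≈ 1989.267.
Standard quotas: Gold 6.7165, Silver 3.0604, Red 5.2230.
Lower quotas: Gold 6, Silver 3, Red 5 (sum 14, leaving 1 seat).
Remainders in descending order: Gold 0.7165, Red 0.2230, Silver 0.0604.
Largest remainder: Gold receives the extra seat.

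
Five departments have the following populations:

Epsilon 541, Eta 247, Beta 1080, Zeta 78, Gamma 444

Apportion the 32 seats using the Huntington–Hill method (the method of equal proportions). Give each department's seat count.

Epsilon=7, Eta=3, Beta=15, Zeta=1, Gamma=6

With divisor 73: modified quotas Epsilon 7.411, Eta 3.384, Beta 14.795, Zeta 1.068, Gamma 6.082.
Geometric-mean thresholds: Epsilon √(7·8)=7.483, Eta √(3·4)=3.464, Beta √(14·15)=14.491, Zeta √(1·2)=1.414, Gamma √(6·7)=6.481.
Each quota rounded against its threshold gives Epsilon 7, Eta 3, Beta 15, Zeta 1, Gamma 6 (total 32).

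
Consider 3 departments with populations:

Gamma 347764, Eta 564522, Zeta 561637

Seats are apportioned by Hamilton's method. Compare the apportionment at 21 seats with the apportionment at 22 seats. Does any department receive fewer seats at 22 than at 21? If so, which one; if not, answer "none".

none

At 21 seats: Gamma 5, Eta 8, Zeta 8.
At 22 seats: Gamma 5, Eta 9, Zeta 8.
No department's allocation decreased.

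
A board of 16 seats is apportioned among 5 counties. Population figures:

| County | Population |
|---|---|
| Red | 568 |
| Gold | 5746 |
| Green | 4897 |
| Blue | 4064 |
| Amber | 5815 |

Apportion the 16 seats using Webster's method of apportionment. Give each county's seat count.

Red 0, Gold 4, Green 4, Blue 3, Amber 5

Standard divisor 21090/16 ≈ 1318.125; standard quotas: Red 0.431, Gold 4.359, Green 3.715, Blue 3.083, Amber 4.412.
Rounding to the nearest integer gives 0, 4, 4, 3, 4 = 15 seats, so the divisor must be adjusted.
With modified divisor 1285: modified quotas Red 0.442, Gold 4.472, Green 3.811, Blue 3.163, Amber 4.525.
Rounding to the nearest integer: Red 0, Gold 4, Green 4, Blue 3, Amber 5 (total 16).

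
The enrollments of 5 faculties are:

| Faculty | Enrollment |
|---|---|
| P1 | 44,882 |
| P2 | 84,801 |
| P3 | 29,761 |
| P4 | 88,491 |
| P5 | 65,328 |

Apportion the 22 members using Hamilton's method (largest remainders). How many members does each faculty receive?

P1: 3, P2: 6, P3: 2, P4: 6, P5: 5

Total 313263; standard divisor 313263/22 ≈ 14239.227.
Standard quotas: P1 3.1520, P2 5.9554, P3 2.0901, P4 6.2146, P5 4.5879.
Lower quotas: P1 3, P2 5, P3 2, P4 6, P5 4 (sum 20, leaving 2 seats).
Remainders in descending order: P2 0.9554, P5 0.5879, P4 0.2146, P1 0.1520, P3 0.0901.
Largest remainders: P2, P5 receive the extra seats.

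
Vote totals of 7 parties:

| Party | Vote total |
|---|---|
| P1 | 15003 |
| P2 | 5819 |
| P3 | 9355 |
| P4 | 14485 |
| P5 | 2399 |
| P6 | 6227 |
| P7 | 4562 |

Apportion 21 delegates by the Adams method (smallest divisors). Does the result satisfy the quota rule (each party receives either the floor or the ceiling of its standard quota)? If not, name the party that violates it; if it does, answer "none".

Standard quotas: P1 5.446, P2 2.112, P3 3.396, P4 5.258, P5 0.871, P6 2.260, P7 1.656.
Adams allocation: P1 5, P2 2, P3 4, P4 5, P5 1, P6 2, P7 2.
Every allocation lies between the lower and upper quota.

none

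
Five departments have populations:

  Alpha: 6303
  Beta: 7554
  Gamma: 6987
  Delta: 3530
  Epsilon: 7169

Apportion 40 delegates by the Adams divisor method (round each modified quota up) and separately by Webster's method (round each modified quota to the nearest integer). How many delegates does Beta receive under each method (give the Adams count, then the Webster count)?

Adams: Alpha 8, Beta 9, Gamma 9, Delta 5, Epsilon 9.
Webster: Alpha 8, Beta 10, Gamma 9, Delta 4, Epsilon 9.
Beta gets 9 under Adams and 10 under Webster.

9 and 10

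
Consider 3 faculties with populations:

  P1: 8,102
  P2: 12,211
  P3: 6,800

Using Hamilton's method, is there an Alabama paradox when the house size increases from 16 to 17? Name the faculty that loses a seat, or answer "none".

none

At 16 seats: P1 5, P2 7, P3 4.
At 17 seats: P1 5, P2 8, P3 4.
No faculty's allocation decreased.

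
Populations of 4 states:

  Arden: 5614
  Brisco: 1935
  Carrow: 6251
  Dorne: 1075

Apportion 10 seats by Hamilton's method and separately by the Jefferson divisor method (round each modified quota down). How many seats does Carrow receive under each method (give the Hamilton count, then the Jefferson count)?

Hamilton: Arden 4, Brisco 1, Carrow 4, Dorne 1.
Jefferson: Arden 4, Brisco 1, Carrow 5, Dorne 0.
Carrow gets 4 under Hamilton and 5 under Jefferson.

4 and 5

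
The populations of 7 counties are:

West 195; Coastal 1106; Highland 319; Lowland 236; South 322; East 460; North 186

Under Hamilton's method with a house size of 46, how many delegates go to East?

The standard divisor is 2824/46 ≈ 61.391.
Standard quotas: West 3.176, Coastal 18.016, Highland 5.196, Lowland 3.844, South 5.245, East 7.493, North 3.030.
Lower quotas: West 3, Coastal 18, Highland 5, Lowland 3, South 5, East 7, North 3 (sum 44, leaving 2 seats).
Remainders in descending order: Lowland 0.844, East 0.493, South 0.245, Highland 0.196, West 0.176, North 0.030, Coastal 0.016.
Largest remainders: Lowland, East receive the extra seats.
East receives 8.

8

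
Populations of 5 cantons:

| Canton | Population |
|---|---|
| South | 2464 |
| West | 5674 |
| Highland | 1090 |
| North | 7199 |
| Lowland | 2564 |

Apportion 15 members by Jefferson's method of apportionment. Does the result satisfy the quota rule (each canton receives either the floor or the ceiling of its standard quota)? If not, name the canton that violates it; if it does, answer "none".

none

Standard quotas: South 1.946, West 4.482, Highland 0.861, North 5.686, Lowland 2.025.
Jefferson allocation: South 2, West 5, Highland 0, North 6, Lowland 2.
Every allocation lies between the lower and upper quota.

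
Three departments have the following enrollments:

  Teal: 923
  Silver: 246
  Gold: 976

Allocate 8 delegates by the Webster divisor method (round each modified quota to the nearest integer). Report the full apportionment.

Teal 3, Silver 1, Gold 4

Standard divisor 2145/8 ≈ 268.125; standard quotas: Teal 3.442, Silver 0.917, Gold 3.640.
Rounding to the nearest integer gives Teal 3, Silver 1, Gold 4 — total 8, matching the house size, so no adjustment is needed.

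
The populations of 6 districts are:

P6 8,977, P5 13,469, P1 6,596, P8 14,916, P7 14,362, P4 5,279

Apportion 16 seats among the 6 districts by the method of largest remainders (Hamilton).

The standard divisor is 63599/16 ≈ 3974.938.
Standard quotas: P6 2.2584, P5 3.3885, P1 1.6594, P8 3.7525, P7 3.6131, P4 1.3281.
Lower quotas: P6 2, P5 3, P1 1, P8 3, P7 3, P4 1 (sum 13, leaving 3 seats).
Remainders in descending order: P8 0.7525, P1 0.6594, P7 0.6131, P5 0.3885, P4 0.3281, P6 0.2584.
The surplus seats go to P8, P1, P7.

P6=2; P5=3; P1=2; P8=4; P7=4; P4=1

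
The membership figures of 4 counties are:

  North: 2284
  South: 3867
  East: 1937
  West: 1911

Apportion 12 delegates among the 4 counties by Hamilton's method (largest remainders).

North 3, South 5, East 2, West 2

Standard divisor: 9999 ÷ 12 ≈ 833.25.
Standard quotas: North 2.741, South 4.641, East 2.325, West 2.293.
Lower quotas: North 2, South 4, East 2, West 2 (sum 10, leaving 2 seats).
Remainders in descending order: North 0.741, South 0.641, East 0.325, West 0.293.
Largest remainders: North, South receive the extra seats.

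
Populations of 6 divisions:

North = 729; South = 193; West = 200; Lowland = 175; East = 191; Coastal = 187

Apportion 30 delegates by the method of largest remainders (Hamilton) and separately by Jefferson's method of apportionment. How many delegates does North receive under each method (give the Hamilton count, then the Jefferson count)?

13 and 14

Hamilton: North 13, South 4, West 4, Lowland 3, East 3, Coastal 3.
Jefferson: North 14, South 3, West 4, Lowland 3, East 3, Coastal 3.
North gets 13 under Hamilton and 14 under Jefferson.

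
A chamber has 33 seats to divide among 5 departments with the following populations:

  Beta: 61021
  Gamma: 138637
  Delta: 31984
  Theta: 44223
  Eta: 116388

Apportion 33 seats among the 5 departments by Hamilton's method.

Total 392253; standard divisor 392253/33 ≈ 11886.455.
Standard quotas: Beta 5.1337, Gamma 11.6634, Delta 2.6908, Theta 3.7205, Eta 9.7916.
Lower quotas: Beta 5, Gamma 11, Delta 2, Theta 3, Eta 9 (sum 30, leaving 3 seats).
Remainders in descending order: Eta 0.7916, Theta 0.7205, Delta 0.6908, Gamma 0.6634, Beta 0.1337.
Largest remainders: Eta, Theta, Delta receive the extra seats.

Beta: 5, Gamma: 11, Delta: 3, Theta: 4, Eta: 10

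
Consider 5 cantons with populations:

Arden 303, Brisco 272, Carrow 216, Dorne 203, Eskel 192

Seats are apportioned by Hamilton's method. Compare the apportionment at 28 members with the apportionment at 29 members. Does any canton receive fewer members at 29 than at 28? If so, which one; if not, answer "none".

none

At 28 seats: Arden 7, Brisco 6, Carrow 5, Dorne 5, Eskel 5.
At 29 seats: Arden 7, Brisco 7, Carrow 5, Dorne 5, Eskel 5.
No canton's allocation decreased.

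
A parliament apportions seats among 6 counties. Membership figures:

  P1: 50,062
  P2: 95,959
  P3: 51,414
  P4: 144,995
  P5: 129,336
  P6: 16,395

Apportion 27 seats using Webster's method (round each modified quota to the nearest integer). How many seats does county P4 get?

8

Standard divisor 488161/27 ≈ 18080.037; standard quotas: P1 2.769, P2 5.307, P3 2.844, P4 8.020, P5 7.154, P6 0.907.
Rounding to the nearest integer gives P1 3, P2 5, P3 3, P4 8, P5 7, P6 1 — total 27, matching the house size, so no adjustment is needed.
P4 receives 8.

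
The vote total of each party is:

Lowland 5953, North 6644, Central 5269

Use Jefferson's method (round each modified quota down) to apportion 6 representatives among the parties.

Standard divisor 17866/6 ≈ 2977.667; standard quotas: Lowland 1.999, North 2.231, Central 1.770.
Rounding down gives 1, 2, 1 = 4 seats, so the divisor must be adjusted.
With modified divisor 2400: modified quotas Lowland 2.480, North 2.768, Central 2.195.
Rounding down: Lowland 2, North 2, Central 2 (total 6).

Lowland 2, North 2, Central 2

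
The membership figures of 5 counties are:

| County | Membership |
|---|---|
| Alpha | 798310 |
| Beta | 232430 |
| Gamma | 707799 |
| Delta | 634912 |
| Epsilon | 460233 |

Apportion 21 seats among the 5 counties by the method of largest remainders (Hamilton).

Alpha=6; Beta=2; Gamma=5; Delta=5; Epsilon=3

The standard divisor is 2833684/21 ≈ 134937.333.
Standard quotas: Alpha 5.9162, Beta 1.7225, Gamma 5.2454, Delta 4.7052, Epsilon 3.4107.
Lower quotas: Alpha 5, Beta 1, Gamma 5, Delta 4, Epsilon 3 (sum 18, leaving 3 seats).
Remainders in descending order: Alpha 0.9162, Beta 0.7225, Delta 0.7052, Epsilon 0.4107, Gamma 0.2454.
Largest remainders: Alpha, Beta, Delta receive the extra seats.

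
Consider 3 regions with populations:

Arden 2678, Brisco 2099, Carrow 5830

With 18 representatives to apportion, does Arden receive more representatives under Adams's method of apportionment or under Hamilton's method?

Adams

Adams: Arden 5, Brisco 4, Carrow 9.
Hamilton: Arden 4, Brisco 4, Carrow 10.
Arden gets 5 under Adams and 4 under Hamilton.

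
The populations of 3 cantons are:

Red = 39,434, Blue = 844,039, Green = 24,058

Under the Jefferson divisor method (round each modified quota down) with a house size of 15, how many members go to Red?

0

Standard divisor 907531/15 ≈ 60502.067; standard quotas: Red 0.652, Blue 13.951, Green 0.398.
Rounding down gives 0, 13, 0 = 13 seats, so the divisor must be adjusted.
With modified divisor 54500: modified quotas Red 0.724, Blue 15.487, Green 0.441.
Rounding down: Red 0, Blue 15, Green 0 (total 15).
Red receives 0.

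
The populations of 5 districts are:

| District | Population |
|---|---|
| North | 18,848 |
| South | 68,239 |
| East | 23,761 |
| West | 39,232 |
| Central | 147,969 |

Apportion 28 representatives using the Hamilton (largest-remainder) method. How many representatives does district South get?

6

The standard divisor is 298049/28 ≈ 10644.607.
Standard quotas: North 1.7707, South 6.4107, East 2.2322, West 3.6856, Central 13.9008.
Lower quotas: North 1, South 6, East 2, West 3, Central 13 (sum 25, leaving 3 seats).
Remainders in descending order: Central 0.9008, North 0.7707, West 0.6856, South 0.4107, East 0.2322.
Largest remainders: Central, North, West receive the extra seats.
South receives 6.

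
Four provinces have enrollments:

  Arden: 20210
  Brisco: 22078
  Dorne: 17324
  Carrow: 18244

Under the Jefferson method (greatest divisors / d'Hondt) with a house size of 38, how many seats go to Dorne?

Standard divisor 77856/38 ≈ 2048.842; standard quotas: Arden 9.864, Brisco 10.776, Dorne 8.456, Carrow 8.905.
Rounding down gives 9, 10, 8, 8 = 35 seats, so the divisor must be adjusted.
With modified divisor 2000: modified quotas Arden 10.105, Brisco 11.039, Dorne 8.662, Carrow 9.122.
Rounding down: Arden 10, Brisco 11, Dorne 8, Carrow 9 (total 38).
Dorne receives 8.

8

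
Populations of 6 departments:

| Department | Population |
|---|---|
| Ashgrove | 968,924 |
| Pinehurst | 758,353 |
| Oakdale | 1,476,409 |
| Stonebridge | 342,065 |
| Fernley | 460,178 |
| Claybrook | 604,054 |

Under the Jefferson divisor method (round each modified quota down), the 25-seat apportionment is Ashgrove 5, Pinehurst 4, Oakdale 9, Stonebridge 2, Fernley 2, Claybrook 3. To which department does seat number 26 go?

Priority for the next seat is population ÷ (current seats + 1).
Priorities: Ashgrove 161487.333, Pinehurst 151670.600, Oakdale 147640.900, Stonebridge 114021.667, Fernley 153392.667, Claybrook 151013.500.
Highest priority: Ashgrove.

Ashgrove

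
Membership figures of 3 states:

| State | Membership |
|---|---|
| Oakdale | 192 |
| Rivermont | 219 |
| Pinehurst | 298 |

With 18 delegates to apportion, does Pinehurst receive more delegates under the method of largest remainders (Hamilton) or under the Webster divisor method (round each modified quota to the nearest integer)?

Hamilton: Oakdale 5, Rivermont 5, Pinehurst 8.
Webster: Oakdale 5, Rivermont 6, Pinehurst 7.
Pinehurst gets 8 under Hamilton and 7 under Webster.

Hamilton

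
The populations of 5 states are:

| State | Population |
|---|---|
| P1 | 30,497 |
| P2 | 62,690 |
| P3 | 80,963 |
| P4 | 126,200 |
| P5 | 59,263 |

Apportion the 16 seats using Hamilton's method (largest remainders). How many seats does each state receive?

P1=1, P2=3, P3=3, P4=6, P5=3

Standard divisor: 359613 ÷ 16 ≈ 22475.812.
Standard quotas: P1 1.3569, P2 2.7892, P3 3.6022, P4 5.6149, P5 2.6367.
Lower quotas: P1 1, P2 2, P3 3, P4 5, P5 2 (sum 13, leaving 3 seats).
Remainders in descending order: P2 0.7892, P5 0.6367, P4 0.6149, P3 0.6022, P1 0.3569.
The surplus seats go to P2, P5, P4.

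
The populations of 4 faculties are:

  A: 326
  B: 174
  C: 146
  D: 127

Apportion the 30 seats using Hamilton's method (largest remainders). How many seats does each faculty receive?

Standard divisor: 773 ÷ 30 ≈ 25.767.
Standard quotas: A 12.652, B 6.753, C 5.666, D 4.929.
Lower quotas: A 12, B 6, C 5, D 4 (sum 27, leaving 3 seats).
Remainders in descending order: D 0.929, B 0.753, C 0.666, A 0.652.
Largest remainders: D, B, C receive the extra seats.

A 12, B 7, C 6, D 5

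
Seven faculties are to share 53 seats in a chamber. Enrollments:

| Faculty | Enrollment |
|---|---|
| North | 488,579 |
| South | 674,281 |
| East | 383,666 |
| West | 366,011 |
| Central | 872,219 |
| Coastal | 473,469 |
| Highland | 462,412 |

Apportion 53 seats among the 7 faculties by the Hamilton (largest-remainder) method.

North=7; South=10; East=5; West=5; Central=12; Coastal=7; Highland=7

The standard divisor is 3720637/53 ≈ 70200.698.
Standard quotas: North 6.9597, South 9.6050, East 5.4653, West 5.2138, Central 12.4246, Coastal 6.7445, Highland 6.5870.
Lower quotas: North 6, South 9, East 5, West 5, Central 12, Coastal 6, Highland 6 (sum 49, leaving 4 seats).
Remainders in descending order: North 0.9597, Coastal 0.7445, South 0.6050, Highland 0.5870, East 0.4653, Central 0.4246, West 0.2138.
Largest remainders: North, Coastal, South, Highland receive the extra seats.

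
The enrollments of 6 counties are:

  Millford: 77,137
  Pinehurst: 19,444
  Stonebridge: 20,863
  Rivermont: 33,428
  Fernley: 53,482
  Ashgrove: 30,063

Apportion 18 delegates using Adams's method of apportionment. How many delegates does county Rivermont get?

Standard divisor 234417/18 ≈ 13023.167; standard quotas: Millford 5.923, Pinehurst 1.493, Stonebridge 1.602, Rivermont 2.567, Fernley 4.107, Ashgrove 2.308.
Rounding up gives 6, 2, 2, 3, 5, 3 = 21 seats, so the divisor must be adjusted.
With modified divisor 16100: modified quotas Millford 4.791, Pinehurst 1.208, Stonebridge 1.296, Rivermont 2.076, Fernley 3.322, Ashgrove 1.867.
Rounding up: Millford 5, Pinehurst 2, Stonebridge 2, Rivermont 3, Fernley 4, Ashgrove 2 (total 18).
Rivermont receives 3.

3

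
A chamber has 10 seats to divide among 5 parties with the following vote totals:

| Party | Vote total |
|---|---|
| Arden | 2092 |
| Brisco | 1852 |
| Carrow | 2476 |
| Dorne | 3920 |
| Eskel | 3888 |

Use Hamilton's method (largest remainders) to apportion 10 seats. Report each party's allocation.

Arden 1; Brisco 1; Carrow 2; Dorne 3; Eskel 3

The standard divisor is 14228/10 ≈ 1422.8.
Standard quotas: Arden 1.470, Brisco 1.302, Carrow 1.740, Dorne 2.755, Eskel 2.733.
Lower quotas: Arden 1, Brisco 1, Carrow 1, Dorne 2, Eskel 2 (sum 7, leaving 3 seats).
Remainders in descending order: Dorne 0.755, Carrow 0.740, Eskel 0.733, Arden 0.470, Brisco 0.302.
Largest remainders: Dorne, Carrow, Eskel receive the extra seats.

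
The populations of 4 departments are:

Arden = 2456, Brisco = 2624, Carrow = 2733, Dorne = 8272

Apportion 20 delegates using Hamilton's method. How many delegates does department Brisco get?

3

Total 16085; standard divisor 16085/20 ≈ 804.25.
Standard quotas: Arden 3.0538, Brisco 3.2627, Carrow 3.3982, Dorne 10.2854.
Lower quotas: Arden 3, Brisco 3, Carrow 3, Dorne 10 (sum 19, leaving 1 seat).
Remainders in descending order: Carrow 0.3982, Dorne 0.2854, Brisco 0.2627, Arden 0.0538.
The surplus seat goes to Carrow.
Brisco receives 3.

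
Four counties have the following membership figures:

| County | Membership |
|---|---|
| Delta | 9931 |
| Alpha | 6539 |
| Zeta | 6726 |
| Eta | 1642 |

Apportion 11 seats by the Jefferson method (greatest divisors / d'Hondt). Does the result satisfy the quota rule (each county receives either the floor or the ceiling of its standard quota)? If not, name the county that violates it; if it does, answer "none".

Standard quotas: Delta 4.398, Alpha 2.896, Zeta 2.979, Eta 0.727.
Jefferson allocation: Delta 5, Alpha 3, Zeta 3, Eta 0.
Every allocation lies between the lower and upper quota.

none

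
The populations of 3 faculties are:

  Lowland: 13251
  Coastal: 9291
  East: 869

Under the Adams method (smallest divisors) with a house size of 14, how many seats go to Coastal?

5

Standard divisor 23411/14 ≈ 1672.214; standard quotas: Lowland 7.924, Coastal 5.556, East 0.520.
Rounding up gives 8, 6, 1 = 15 seats, so the divisor must be adjusted.
With modified divisor 1880: modified quotas Lowland 7.048, Coastal 4.942, East 0.462.
Rounding up: Lowland 8, Coastal 5, East 1 (total 14).
Coastal receives 5.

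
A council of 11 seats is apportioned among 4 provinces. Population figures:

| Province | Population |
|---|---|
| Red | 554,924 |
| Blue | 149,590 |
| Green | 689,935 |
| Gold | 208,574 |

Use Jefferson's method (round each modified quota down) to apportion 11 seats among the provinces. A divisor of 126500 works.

With modified divisor 126500: modified quotas Red 4.387, Blue 1.183, Green 5.454, Gold 1.649.
Rounding down: Red 4, Blue 1, Green 5, Gold 1 (total 11).

Red: 4, Blue: 1, Green: 5, Gold: 1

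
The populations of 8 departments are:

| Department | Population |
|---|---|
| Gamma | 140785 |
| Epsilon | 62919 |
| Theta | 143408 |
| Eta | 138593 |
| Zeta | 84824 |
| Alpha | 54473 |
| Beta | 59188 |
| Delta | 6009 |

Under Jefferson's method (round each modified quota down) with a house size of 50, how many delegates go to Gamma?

11

Standard divisor 690199/50 ≈ 13803.98; standard quotas: Gamma 10.199, Epsilon 4.558, Theta 10.389, Eta 10.040, Zeta 6.145, Alpha 3.946, Beta 4.288, Delta 0.435.
Rounding down gives 10, 4, 10, 10, 6, 3, 4, 0 = 47 seats, so the divisor must be adjusted.
With modified divisor 12700: modified quotas Gamma 11.085, Epsilon 4.954, Theta 11.292, Eta 10.913, Zeta 6.679, Alpha 4.289, Beta 4.660, Delta 0.473.
Rounding down: Gamma 11, Epsilon 4, Theta 11, Eta 10, Zeta 6, Alpha 4, Beta 4, Delta 0 (total 50).
Gamma receives 11.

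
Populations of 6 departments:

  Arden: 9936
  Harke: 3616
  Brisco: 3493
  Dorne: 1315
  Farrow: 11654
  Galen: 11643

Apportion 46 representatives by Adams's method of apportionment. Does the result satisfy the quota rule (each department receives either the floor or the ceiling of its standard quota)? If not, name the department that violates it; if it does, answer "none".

Standard quotas: Arden 10.972, Harke 3.993, Brisco 3.857, Dorne 1.452, Farrow 12.869, Galen 12.857.
Adams allocation: Arden 11, Harke 4, Brisco 4, Dorne 2, Farrow 13, Galen 12.
Every allocation lies between the lower and upper quota.

none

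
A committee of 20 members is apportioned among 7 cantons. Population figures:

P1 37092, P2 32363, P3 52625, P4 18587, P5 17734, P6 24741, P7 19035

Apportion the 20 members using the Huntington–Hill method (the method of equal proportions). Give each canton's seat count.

With divisor 10404: modified quotas P1 3.565, P2 3.111, P3 5.058, P4 1.787, P5 1.705, P6 2.378, P7 1.830.
Geometric-mean thresholds: P1 √(3·4)=3.464, P2 √(3·4)=3.464, P3 √(5·6)=5.477, P4 √(1·2)=1.414, P5 √(1·2)=1.414, P6 √(2·3)=2.449, P7 √(1·2)=1.414.
Each quota rounded against its threshold gives P1 4, P2 3, P3 5, P4 2, P5 2, P6 2, P7 2 (total 20).

P1 4, P2 3, P3 5, P4 2, P5 2, P6 2, P7 2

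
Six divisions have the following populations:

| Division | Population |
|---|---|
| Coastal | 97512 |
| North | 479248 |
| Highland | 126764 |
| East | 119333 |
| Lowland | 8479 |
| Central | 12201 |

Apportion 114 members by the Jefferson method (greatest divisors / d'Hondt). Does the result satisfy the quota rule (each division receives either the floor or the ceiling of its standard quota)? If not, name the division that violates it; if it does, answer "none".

Standard quotas: Coastal 13.178, North 64.768, Highland 17.132, East 16.127, Lowland 1.146, Central 1.649.
Jefferson allocation: Coastal 13, North 66, Highland 17, East 16, Lowland 1, Central 1.
North has quota 64.768 (lower 64, upper 65) but receives 66 — outside the quota interval.

North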